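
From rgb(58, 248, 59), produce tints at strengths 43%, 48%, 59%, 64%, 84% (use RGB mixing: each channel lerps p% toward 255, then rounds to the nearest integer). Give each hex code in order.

#8ffb8f, #99fb99, #aefcaf, #b8fcb8, #dffee0

43%: (58 + 84.71 = 142.71→143, 248 + 3.01 = 251.01→251, 59 + 84.28 = 143.28→143) → #8ffb8f
48%: (58 + 94.56 = 152.56→153, 248 + 3.36 = 251.36→251, 59 + 94.08 = 153.08→153) → #99fb99
59%: (58 + 116.23 = 174.23→174, 248 + 4.13 = 252.13→252, 59 + 115.64 = 174.64→175) → #aefcaf
64%: (58 + 126.08 = 184.08→184, 248 + 4.48 = 252.48→252, 59 + 125.44 = 184.44→184) → #b8fcb8
84%: (58 + 165.48 = 223.48→223, 248 + 5.88 = 253.88→254, 59 + 164.64 = 223.64→224) → #dffee0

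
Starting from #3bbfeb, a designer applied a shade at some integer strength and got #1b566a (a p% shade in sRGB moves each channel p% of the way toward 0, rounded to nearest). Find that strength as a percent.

#3bbfeb is rgb(59, 191, 235); #1b566a is rgb(27, 86, 106).
On the B channel (widest range): 106 ≈ 235 + (p/100)(0 − 235), so p ≈ 100×(106 − 235)/(0 − 235) = -12900/-235 = 54.89.
p = 55 reproduces all three channels after rounding.

55%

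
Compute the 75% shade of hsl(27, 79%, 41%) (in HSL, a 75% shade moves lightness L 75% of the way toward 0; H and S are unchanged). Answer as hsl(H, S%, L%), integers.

L moves 75% from 41 toward 0: 41 − 30.75 = 10.25 → 10.
H and S are unchanged.

hsl(27, 79%, 10%)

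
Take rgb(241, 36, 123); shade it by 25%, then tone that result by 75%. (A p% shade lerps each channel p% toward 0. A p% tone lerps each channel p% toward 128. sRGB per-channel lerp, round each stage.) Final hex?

#8D6777

Per channel, c → c + 0.25(0 − c):
  R: 241 + 0.25×(0−241) = 241 − 60.25 = 180.75 → 181
  G: 36 + 0.25×(0−36) = 36 − 9 = 27 → 27
  B: 123 + 0.25×(0−123) = 123 − 30.75 = 92.25 → 92
After the shade: rgb(181, 27, 92) = #B51B5C.
Per channel, c → c + 0.75(128 − c):
  R: 181 − 39.75 = 141.25 → 141
  G: 27 + 0.75×(128−27) = 27 + 75.75 = 102.75 → 103
  B: 92 + 0.75×(128−92) = 92 + 27 = 119 → 119
rgb(141, 103, 119) = #8D6777.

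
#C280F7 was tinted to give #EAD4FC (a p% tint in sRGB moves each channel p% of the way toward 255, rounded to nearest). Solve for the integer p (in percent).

66%

#C280F7 is rgb(194, 128, 247); #EAD4FC is rgb(234, 212, 252).
On the G channel (widest range): 212 ≈ 128 + (p/100)(255 − 128), so p ≈ 100×(212 − 128)/(255 − 128) = 8400/127 = 66.14.
p = 66 reproduces all three channels after rounding.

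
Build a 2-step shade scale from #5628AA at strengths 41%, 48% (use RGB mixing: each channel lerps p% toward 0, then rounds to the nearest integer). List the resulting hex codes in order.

#5628AA is rgb(86, 40, 170).
41%: (86 − 35.26 = 50.74→51, 40 − 16.4 = 23.6→24, 170 − 69.7 = 100.3→100) → #331864
48%: (86 − 41.28 = 44.72→45, 40 − 19.2 = 20.8→21, 170 − 81.6 = 88.4→88) → #2D1558

#331864, #2D1558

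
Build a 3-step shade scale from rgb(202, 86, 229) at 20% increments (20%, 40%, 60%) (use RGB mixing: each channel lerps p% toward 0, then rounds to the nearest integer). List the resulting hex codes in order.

20%: (202 − 40.4 = 161.6→162, 86 − 17.2 = 68.8→69, 229 − 45.8 = 183.2→183) → #a245b7
40%: (202 − 80.8 = 121.2→121, 86 − 34.4 = 51.6→52, 229 − 91.6 = 137.4→137) → #793489
60%: (202 − 121.2 = 80.8→81, 86 − 51.6 = 34.4→34, 229 − 137.4 = 91.6→92) → #51225c

#a245b7, #793489, #51225c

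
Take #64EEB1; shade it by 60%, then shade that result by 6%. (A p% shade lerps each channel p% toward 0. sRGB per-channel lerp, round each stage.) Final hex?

#265943

#64EEB1 is rgb(100, 238, 177).
A 60% shade moves each channel 60% toward 0:
  R: 100 − 60 = 40 → 40
  G: 238 − 142.8 = 95.2 → 95
  B: 177 + 0.6×(0−177) = 177 − 106.2 = 70.8 → 71
After the shade: rgb(40, 95, 71) = #285F47.
A 6% shade moves each channel 6% toward 0:
  R: 40 + 0.06×(0−40) = 40 − 2.4 = 37.6 → 38
  G: 95 + 0.06×(0−95) = 95 − 5.7 = 89.3 → 89
  B: 71 + 0.06×(0−71) = 71 − 4.26 = 66.74 → 67
rgb(38, 89, 67) = #265943.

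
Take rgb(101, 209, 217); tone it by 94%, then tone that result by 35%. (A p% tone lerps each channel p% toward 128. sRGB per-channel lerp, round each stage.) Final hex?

Lerp each channel 94% toward 128:
  R: 101 + 25.38 = 126.38 → 126
  G: 209 − 76.14 = 132.86 → 133
  B: 217 − 83.66 = 133.34 → 133
After the tone: rgb(126, 133, 133) = #7e8585.
Per channel, c → c + 0.35(128 − c):
  R: 126 + 0.35×(128−126) = 126 + 0.7 = 126.7 → 127
  G: 133 − 1.75 = 131.25 → 131
  B: 133 + 0.35×(128−133) = 133 − 1.75 = 131.25 → 131
rgb(127, 131, 131) = #7f8383.

#7f8383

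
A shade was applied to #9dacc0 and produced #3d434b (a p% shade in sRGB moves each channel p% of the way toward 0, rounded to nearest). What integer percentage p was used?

61%

#9dacc0 is rgb(157, 172, 192); #3d434b is rgb(61, 67, 75).
On the B channel (widest range): 75 ≈ 192 + (p/100)(0 − 192), so p ≈ 100×(75 − 192)/(0 − 192) = -11700/-192 = 60.94.
p = 61 reproduces all three channels after rounding.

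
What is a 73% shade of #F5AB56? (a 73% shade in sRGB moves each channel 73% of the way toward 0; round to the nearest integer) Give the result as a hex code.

#F5AB56 is rgb(245, 171, 86).
Per channel, c → c + 0.73(0 − c):
  R: 245 − 178.85 = 66.15 → 66
  G: 171 + 0.73×(0−171) = 171 − 124.83 = 46.17 → 46
  B: 86 − 62.78 = 23.22 → 23
rgb(66, 46, 23) = #422E17.

#422E17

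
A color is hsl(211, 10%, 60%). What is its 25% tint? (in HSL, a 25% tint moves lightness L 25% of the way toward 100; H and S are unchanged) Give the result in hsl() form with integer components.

hsl(211, 10%, 70%)

L moves 25% from 60 toward 100: 60 + 10 = 70 → 70.
H and S are unchanged.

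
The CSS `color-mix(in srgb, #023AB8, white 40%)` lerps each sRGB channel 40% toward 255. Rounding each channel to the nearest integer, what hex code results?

#023AB8 is rgb(2, 58, 184).
A 40% tint moves each channel 40% toward 255:
  R: 2 + 0.4×(255−2) = 2 + 101.2 = 103.2 → 103
  G: 58 + 0.4×(255−58) = 58 + 78.8 = 136.8 → 137
  B: 184 + 0.4×(255−184) = 184 + 28.4 = 212.4 → 212
rgb(103, 137, 212) = #6789D4.

#6789D4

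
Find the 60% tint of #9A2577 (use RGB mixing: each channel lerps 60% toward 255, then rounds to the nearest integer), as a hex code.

#D7A8C9

#9A2577 is rgb(154, 37, 119).
A 60% tint moves each channel 60% toward 255:
  R: 154 + 0.6×(255−154) = 154 + 60.6 = 214.6 → 215
  G: 37 + 130.8 = 167.8 → 168
  B: 119 + 0.6×(255−119) = 119 + 81.6 = 200.6 → 201
rgb(215, 168, 201) = #D7A8C9.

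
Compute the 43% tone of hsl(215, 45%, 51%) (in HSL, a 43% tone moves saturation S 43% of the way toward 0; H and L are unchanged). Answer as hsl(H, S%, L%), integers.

S moves 43% from 45 toward 0: 45 − 19.35 = 25.65 → 26.
H and L are unchanged.

hsl(215, 26%, 51%)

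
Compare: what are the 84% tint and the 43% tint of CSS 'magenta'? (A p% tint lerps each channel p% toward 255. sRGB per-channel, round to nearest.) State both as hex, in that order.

#ffd6ff, #ff6eff

CSS magenta is rgb(255, 0, 255).
84% tint:
  R: 255 + 0 = 255 → 255
  G: 0 + 0.84×(255−0) = 0 + 214.2 = 214.2 → 214
  B: 255 + 0 = 255 → 255
  → #ffd6ff
43% tint:
  R: 255 + 0.43×(255−255) = 255 + 0 = 255 → 255
  G: 0 + 109.65 = 109.65 → 110
  B: 255 + 0 = 255 → 255
  → #ff6eff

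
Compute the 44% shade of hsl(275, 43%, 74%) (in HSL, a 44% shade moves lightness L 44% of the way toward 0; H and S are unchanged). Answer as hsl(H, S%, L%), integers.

L moves 44% from 74 toward 0: 74 − 32.56 = 41.44 → 41.
H and S are unchanged.

hsl(275, 43%, 41%)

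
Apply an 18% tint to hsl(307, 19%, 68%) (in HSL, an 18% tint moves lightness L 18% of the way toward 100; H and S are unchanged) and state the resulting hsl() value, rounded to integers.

hsl(307, 19%, 74%)

L moves 18% from 68 toward 100: 68 + 5.76 = 73.76 → 74.
H and S are unchanged.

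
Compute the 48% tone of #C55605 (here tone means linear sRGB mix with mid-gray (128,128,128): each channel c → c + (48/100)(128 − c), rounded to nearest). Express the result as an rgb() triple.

rgb(164, 106, 64)

#C55605 is rgb(197, 86, 5).
Lerp each channel 48% toward 128:
  R: 197 + 0.48×(128−197) = 197 − 33.12 = 163.88 → 164
  G: 86 + 0.48×(128−86) = 86 + 20.16 = 106.16 → 106
  B: 5 + 59.04 = 64.04 → 64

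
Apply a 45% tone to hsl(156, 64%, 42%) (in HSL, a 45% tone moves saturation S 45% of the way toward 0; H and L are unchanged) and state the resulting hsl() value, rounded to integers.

hsl(156, 35%, 42%)

S moves 45% from 64 toward 0: 64 − 28.8 = 35.2 → 35.
H and L are unchanged.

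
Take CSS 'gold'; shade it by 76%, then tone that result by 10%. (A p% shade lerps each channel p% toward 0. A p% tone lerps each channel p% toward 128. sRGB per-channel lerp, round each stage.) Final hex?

CSS gold is rgb(255, 215, 0).
Lerp each channel 76% toward 0:
  R: 255 − 193.8 = 61.2 → 61
  G: 215 − 163.4 = 51.6 → 52
  B: 0 + 0.76×(0−0) = 0 + 0 = 0 → 0
After the shade: rgb(61, 52, 0) = #3d3400.
Per channel, c → c + 0.1(128 − c):
  R: 61 + 6.7 = 67.7 → 68
  G: 52 + 7.6 = 59.6 → 60
  B: 0 + 12.8 = 12.8 → 13
rgb(68, 60, 13) = #443c0d.

#443c0d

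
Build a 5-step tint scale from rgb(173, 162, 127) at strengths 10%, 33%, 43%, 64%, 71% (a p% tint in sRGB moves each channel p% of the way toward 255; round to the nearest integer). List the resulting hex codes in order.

10%: (173 + 8.2 = 181.2→181, 162 + 9.3 = 171.3→171, 127 + 12.8 = 139.8→140) → #b5ab8c
33%: (173 + 27.06 = 200.06→200, 162 + 30.69 = 192.69→193, 127 + 42.24 = 169.24→169) → #c8c1a9
43%: (173 + 35.26 = 208.26→208, 162 + 39.99 = 201.99→202, 127 + 55.04 = 182.04→182) → #d0cab6
64%: (173 + 52.48 = 225.48→225, 162 + 59.52 = 221.52→222, 127 + 81.92 = 208.92→209) → #e1ded1
71%: (173 + 58.22 = 231.22→231, 162 + 66.03 = 228.03→228, 127 + 90.88 = 217.88→218) → #e7e4da

#b5ab8c, #c8c1a9, #d0cab6, #e1ded1, #e7e4da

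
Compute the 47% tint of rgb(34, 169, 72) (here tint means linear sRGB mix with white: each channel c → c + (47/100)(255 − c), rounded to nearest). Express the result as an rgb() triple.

rgb(138, 209, 158)

Per channel, c → c + 0.47(255 − c):
  R: 34 + 103.87 = 137.87 → 138
  G: 169 + 40.42 = 209.42 → 209
  B: 72 + 0.47×(255−72) = 72 + 86.01 = 158.01 → 158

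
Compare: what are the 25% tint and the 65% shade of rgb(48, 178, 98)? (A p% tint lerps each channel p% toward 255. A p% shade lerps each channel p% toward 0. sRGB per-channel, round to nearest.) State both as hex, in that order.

#64C589, #113E22

25% tint:
  R: 48 + 51.75 = 99.75 → 100
  G: 178 + 0.25×(255−178) = 178 + 19.25 = 197.25 → 197
  B: 98 + 39.25 = 137.25 → 137
  → #64C589
65% shade:
  R: 48 − 31.2 = 16.8 → 17
  G: 178 + 0.65×(0−178) = 178 − 115.7 = 62.3 → 62
  B: 98 + 0.65×(0−98) = 98 − 63.7 = 34.3 → 34
  → #113E22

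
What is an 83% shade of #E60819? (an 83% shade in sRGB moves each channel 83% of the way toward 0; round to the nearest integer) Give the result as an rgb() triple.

#E60819 is rgb(230, 8, 25).
Per channel, c → c + 0.83(0 − c):
  R: 230 + 0.83×(0−230) = 230 − 190.9 = 39.1 → 39
  G: 8 + 0.83×(0−8) = 8 − 6.64 = 1.36 → 1
  B: 25 + 0.83×(0−25) = 25 − 20.75 = 4.25 → 4

rgb(39, 1, 4)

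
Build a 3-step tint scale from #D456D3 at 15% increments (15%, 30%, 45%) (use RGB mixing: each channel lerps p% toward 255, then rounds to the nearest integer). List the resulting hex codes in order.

#DA6FDA, #E189E0, #E7A2E7

#D456D3 is rgb(212, 86, 211).
15%: (212 + 6.45 = 218.45→218, 86 + 25.35 = 111.35→111, 211 + 6.6 = 217.6→218) → #DA6FDA
30%: (212 + 12.9 = 224.9→225, 86 + 50.7 = 136.7→137, 211 + 13.2 = 224.2→224) → #E189E0
45%: (212 + 19.35 = 231.35→231, 86 + 76.05 = 162.05→162, 211 + 19.8 = 230.8→231) → #E7A2E7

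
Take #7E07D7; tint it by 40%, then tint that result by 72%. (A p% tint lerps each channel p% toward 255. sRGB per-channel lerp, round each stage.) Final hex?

#E9D5F8

#7E07D7 is rgb(126, 7, 215).
Per channel, c → c + 0.4(255 − c):
  R: 126 + 51.6 = 177.6 → 178
  G: 7 + 0.4×(255−7) = 7 + 99.2 = 106.2 → 106
  B: 215 + 0.4×(255−215) = 215 + 16 = 231 → 231
After the tint: rgb(178, 106, 231) = #B26AE7.
Lerp each channel 72% toward 255:
  R: 178 + 0.72×(255−178) = 178 + 55.44 = 233.44 → 233
  G: 106 + 107.28 = 213.28 → 213
  B: 231 + 0.72×(255−231) = 231 + 17.28 = 248.28 → 248
rgb(233, 213, 248) = #E9D5F8.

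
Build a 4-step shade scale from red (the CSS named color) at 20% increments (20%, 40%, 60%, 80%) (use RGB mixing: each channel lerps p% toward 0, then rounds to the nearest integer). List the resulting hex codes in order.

CSS red is rgb(255, 0, 0).
20%: (255 − 51 = 204→204, 0→0, 0→0) → #CC0000
40%: (255 − 102 = 153→153, 0→0, 0→0) → #990000
60%: (255 − 153 = 102→102, 0→0, 0→0) → #660000
80%: (255 − 204 = 51→51, 0→0, 0→0) → #330000

#CC0000, #990000, #660000, #330000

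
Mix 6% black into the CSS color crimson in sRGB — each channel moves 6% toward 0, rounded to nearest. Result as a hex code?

#cf1338

CSS crimson is rgb(220, 20, 60).
A 6% shade moves each channel 6% toward 0:
  R: 220 + 0.06×(0−220) = 220 − 13.2 = 206.8 → 207
  G: 20 + 0.06×(0−20) = 20 − 1.2 = 18.8 → 19
  B: 60 + 0.06×(0−60) = 60 − 3.6 = 56.4 → 56
rgb(207, 19, 56) = #cf1338.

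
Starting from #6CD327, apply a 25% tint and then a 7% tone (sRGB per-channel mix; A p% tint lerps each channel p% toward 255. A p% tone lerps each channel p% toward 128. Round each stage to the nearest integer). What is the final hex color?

#6CD327 is rgb(108, 211, 39).
A 25% tint moves each channel 25% toward 255:
  R: 108 + 0.25×(255−108) = 108 + 36.75 = 144.75 → 145
  G: 211 + 0.25×(255−211) = 211 + 11 = 222 → 222
  B: 39 + 0.25×(255−39) = 39 + 54 = 93 → 93
After the tint: rgb(145, 222, 93) = #91DE5D.
A 7% tone moves each channel 7% toward 128:
  R: 145 − 1.19 = 143.81 → 144
  G: 222 + 0.07×(128−222) = 222 − 6.58 = 215.42 → 215
  B: 93 + 2.45 = 95.45 → 95
rgb(144, 215, 95) = #90D75F.

#90D75F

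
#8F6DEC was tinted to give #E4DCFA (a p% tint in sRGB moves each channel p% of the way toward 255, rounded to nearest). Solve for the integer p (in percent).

#8F6DEC is rgb(143, 109, 236); #E4DCFA is rgb(228, 220, 250).
On the G channel (widest range): 220 ≈ 109 + (p/100)(255 − 109), so p ≈ 100×(220 − 109)/(255 − 109) = 11100/146 = 76.03.
p = 76 reproduces all three channels after rounding.

76%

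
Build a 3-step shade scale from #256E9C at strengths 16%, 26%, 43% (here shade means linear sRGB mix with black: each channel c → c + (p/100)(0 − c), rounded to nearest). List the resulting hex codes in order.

#256E9C is rgb(37, 110, 156).
16%: (37 − 5.92 = 31.08→31, 110 − 17.6 = 92.4→92, 156 − 24.96 = 131.04→131) → #1F5C83
26%: (37 − 9.62 = 27.38→27, 110 − 28.6 = 81.4→81, 156 − 40.56 = 115.44→115) → #1B5173
43%: (37 − 15.91 = 21.09→21, 110 − 47.3 = 62.7→63, 156 − 67.08 = 88.92→89) → #153F59

#1F5C83, #1B5173, #153F59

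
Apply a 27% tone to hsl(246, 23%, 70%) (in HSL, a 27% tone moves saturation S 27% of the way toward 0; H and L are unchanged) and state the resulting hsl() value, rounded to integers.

hsl(246, 17%, 70%)

S moves 27% from 23 toward 0: 23 − 6.21 = 16.79 → 17.
H and L are unchanged.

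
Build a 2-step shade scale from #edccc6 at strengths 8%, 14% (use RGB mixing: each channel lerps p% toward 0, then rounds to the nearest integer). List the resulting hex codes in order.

#edccc6 is rgb(237, 204, 198).
8%: (237 − 18.96 = 218.04→218, 204 − 16.32 = 187.68→188, 198 − 15.84 = 182.16→182) → #dabcb6
14%: (237 − 33.18 = 203.82→204, 204 − 28.56 = 175.44→175, 198 − 27.72 = 170.28→170) → #ccafaa

#dabcb6, #ccafaa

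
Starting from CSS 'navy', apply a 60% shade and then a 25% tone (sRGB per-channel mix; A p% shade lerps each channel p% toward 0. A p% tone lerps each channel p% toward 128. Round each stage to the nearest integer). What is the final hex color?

#202046

CSS navy is rgb(0, 0, 128).
A 60% shade moves each channel 60% toward 0:
  R: 0 + 0.6×(0−0) = 0 + 0 = 0 → 0
  G: 0 + 0.6×(0−0) = 0 + 0 = 0 → 0
  B: 128 + 0.6×(0−128) = 128 − 76.8 = 51.2 → 51
After the shade: rgb(0, 0, 51) = #000033.
Per channel, c → c + 0.25(128 − c):
  R: 0 + 32 = 32 → 32
  G: 0 + 32 = 32 → 32
  B: 51 + 19.25 = 70.25 → 70
rgb(32, 32, 70) = #202046.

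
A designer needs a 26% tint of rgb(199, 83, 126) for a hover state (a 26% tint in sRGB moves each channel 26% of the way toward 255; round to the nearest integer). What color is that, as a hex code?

#D680A0

Lerp each channel 26% toward 255:
  R: 199 + 0.26×(255−199) = 199 + 14.56 = 213.56 → 214
  G: 83 + 44.72 = 127.72 → 128
  B: 126 + 0.26×(255−126) = 126 + 33.54 = 159.54 → 160
rgb(214, 128, 160) = #D680A0.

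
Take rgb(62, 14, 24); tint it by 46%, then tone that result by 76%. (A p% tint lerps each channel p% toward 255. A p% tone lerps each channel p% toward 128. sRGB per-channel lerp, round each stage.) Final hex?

Per channel, c → c + 0.46(255 − c):
  R: 62 + 0.46×(255−62) = 62 + 88.78 = 150.78 → 151
  G: 14 + 110.86 = 124.86 → 125
  B: 24 + 106.26 = 130.26 → 130
After the tint: rgb(151, 125, 130) = #977D82.
A 76% tone moves each channel 76% toward 128:
  R: 151 + 0.76×(128−151) = 151 − 17.48 = 133.52 → 134
  G: 125 + 2.28 = 127.28 → 127
  B: 130 − 1.52 = 128.48 → 128
rgb(134, 127, 128) = #867F80.

#867F80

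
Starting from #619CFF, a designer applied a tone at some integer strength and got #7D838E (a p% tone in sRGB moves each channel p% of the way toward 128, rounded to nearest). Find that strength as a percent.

#619CFF is rgb(97, 156, 255); #7D838E is rgb(125, 131, 142).
On the B channel (widest range): 142 ≈ 255 + (p/100)(128 − 255), so p ≈ 100×(142 − 255)/(128 − 255) = -11300/-127 = 88.98.
p = 89 reproduces all three channels after rounding.

89%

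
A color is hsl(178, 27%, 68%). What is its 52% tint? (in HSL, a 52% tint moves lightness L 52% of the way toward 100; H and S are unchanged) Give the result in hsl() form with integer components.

L moves 52% from 68 toward 100: 68 + 16.64 = 84.64 → 85.
H and S are unchanged.

hsl(178, 27%, 85%)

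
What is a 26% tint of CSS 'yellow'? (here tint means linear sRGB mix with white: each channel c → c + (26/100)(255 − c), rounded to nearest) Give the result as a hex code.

#ffff42

CSS yellow is rgb(255, 255, 0).
Per channel, c → c + 0.26(255 − c):
  R: 255 + 0 = 255 → 255
  G: 255 + 0.26×(255−255) = 255 + 0 = 255 → 255
  B: 0 + 66.3 = 66.3 → 66
rgb(255, 255, 66) = #ffff42.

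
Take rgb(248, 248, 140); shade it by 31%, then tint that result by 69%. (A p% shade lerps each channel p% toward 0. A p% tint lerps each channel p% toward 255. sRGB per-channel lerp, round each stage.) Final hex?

#E5E5CE

Lerp each channel 31% toward 0:
  R: 248 − 76.88 = 171.12 → 171
  G: 248 + 0.31×(0−248) = 248 − 76.88 = 171.12 → 171
  B: 140 − 43.4 = 96.6 → 97
After the shade: rgb(171, 171, 97) = #ABAB61.
A 69% tint moves each channel 69% toward 255:
  R: 171 + 0.69×(255−171) = 171 + 57.96 = 228.96 → 229
  G: 171 + 0.69×(255−171) = 171 + 57.96 = 228.96 → 229
  B: 97 + 0.69×(255−97) = 97 + 109.02 = 206.02 → 206
rgb(229, 229, 206) = #E5E5CE.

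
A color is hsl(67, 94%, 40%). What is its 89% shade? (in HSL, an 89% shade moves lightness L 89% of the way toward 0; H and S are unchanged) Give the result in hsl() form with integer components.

hsl(67, 94%, 4%)

L moves 89% from 40 toward 0: 40 − 35.6 = 4.4 → 4.
H and S are unchanged.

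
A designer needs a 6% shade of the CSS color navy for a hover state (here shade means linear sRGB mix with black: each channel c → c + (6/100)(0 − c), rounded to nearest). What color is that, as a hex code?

CSS navy is rgb(0, 0, 128).
A 6% shade moves each channel 6% toward 0:
  R: 0 + 0.06×(0−0) = 0 + 0 = 0 → 0
  G: 0 + 0.06×(0−0) = 0 + 0 = 0 → 0
  B: 128 + 0.06×(0−128) = 128 − 7.68 = 120.32 → 120
rgb(0, 0, 120) = #000078.

#000078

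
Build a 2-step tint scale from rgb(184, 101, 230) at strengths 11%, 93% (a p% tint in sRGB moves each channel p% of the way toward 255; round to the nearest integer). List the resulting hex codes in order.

11%: (184 + 7.81 = 191.81→192, 101 + 16.94 = 117.94→118, 230 + 2.75 = 232.75→233) → #C076E9
93%: (184 + 66.03 = 250.03→250, 101 + 143.22 = 244.22→244, 230 + 23.25 = 253.25→253) → #FAF4FD

#C076E9, #FAF4FD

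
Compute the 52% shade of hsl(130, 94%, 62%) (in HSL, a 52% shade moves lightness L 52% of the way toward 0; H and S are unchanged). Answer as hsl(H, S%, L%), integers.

L moves 52% from 62 toward 0: 62 − 32.24 = 29.76 → 30.
H and S are unchanged.

hsl(130, 94%, 30%)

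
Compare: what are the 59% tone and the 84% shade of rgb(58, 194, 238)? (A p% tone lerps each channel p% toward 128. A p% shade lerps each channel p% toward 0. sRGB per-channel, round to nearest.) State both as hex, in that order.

59% tone:
  R: 58 + 41.3 = 99.3 → 99
  G: 194 + 0.59×(128−194) = 194 − 38.94 = 155.06 → 155
  B: 238 − 64.9 = 173.1 → 173
  → #639bad
84% shade:
  R: 58 + 0.84×(0−58) = 58 − 48.72 = 9.28 → 9
  G: 194 + 0.84×(0−194) = 194 − 162.96 = 31.04 → 31
  B: 238 + 0.84×(0−238) = 238 − 199.92 = 38.08 → 38
  → #091f26

#639bad, #091f26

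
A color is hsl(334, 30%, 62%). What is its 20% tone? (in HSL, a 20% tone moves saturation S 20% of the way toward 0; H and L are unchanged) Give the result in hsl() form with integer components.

hsl(334, 24%, 62%)

S moves 20% from 30 toward 0: 30 − 6 = 24 → 24.
H and L are unchanged.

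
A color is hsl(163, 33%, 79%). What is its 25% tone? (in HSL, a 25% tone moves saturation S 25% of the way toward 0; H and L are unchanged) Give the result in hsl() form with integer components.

hsl(163, 25%, 79%)

S moves 25% from 33 toward 0: 33 − 8.25 = 24.75 → 25.
H and L are unchanged.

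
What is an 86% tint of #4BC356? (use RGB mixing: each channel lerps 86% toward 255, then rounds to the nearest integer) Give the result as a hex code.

#4BC356 is rgb(75, 195, 86).
An 86% tint moves each channel 86% toward 255:
  R: 75 + 154.8 = 229.8 → 230
  G: 195 + 0.86×(255−195) = 195 + 51.6 = 246.6 → 247
  B: 86 + 145.34 = 231.34 → 231
rgb(230, 247, 231) = #E6F7E7.

#E6F7E7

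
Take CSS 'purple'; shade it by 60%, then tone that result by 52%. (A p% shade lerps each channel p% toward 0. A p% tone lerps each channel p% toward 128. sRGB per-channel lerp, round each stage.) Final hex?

#5B435B

CSS purple is rgb(128, 0, 128).
Lerp each channel 60% toward 0:
  R: 128 + 0.6×(0−128) = 128 − 76.8 = 51.2 → 51
  G: 0 + 0.6×(0−0) = 0 + 0 = 0 → 0
  B: 128 − 76.8 = 51.2 → 51
After the shade: rgb(51, 0, 51) = #330033.
Lerp each channel 52% toward 128:
  R: 51 + 40.04 = 91.04 → 91
  G: 0 + 66.56 = 66.56 → 67
  B: 51 + 0.52×(128−51) = 51 + 40.04 = 91.04 → 91
rgb(91, 67, 91) = #5B435B.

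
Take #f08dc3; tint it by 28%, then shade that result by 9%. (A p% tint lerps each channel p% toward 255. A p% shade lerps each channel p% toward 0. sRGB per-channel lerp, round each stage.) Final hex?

#f08dc3 is rgb(240, 141, 195).
Lerp each channel 28% toward 255:
  R: 240 + 4.2 = 244.2 → 244
  G: 141 + 0.28×(255−141) = 141 + 31.92 = 172.92 → 173
  B: 195 + 16.8 = 211.8 → 212
After the tint: rgb(244, 173, 212) = #f4add4.
Per channel, c → c + 0.09(0 − c):
  R: 244 + 0.09×(0−244) = 244 − 21.96 = 222.04 → 222
  G: 173 + 0.09×(0−173) = 173 − 15.57 = 157.43 → 157
  B: 212 + 0.09×(0−212) = 212 − 19.08 = 192.92 → 193
rgb(222, 157, 193) = #de9dc1.

#de9dc1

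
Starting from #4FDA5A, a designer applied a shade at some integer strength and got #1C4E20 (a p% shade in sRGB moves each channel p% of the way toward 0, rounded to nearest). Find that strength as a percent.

#4FDA5A is rgb(79, 218, 90); #1C4E20 is rgb(28, 78, 32).
On the G channel (widest range): 78 ≈ 218 + (p/100)(0 − 218), so p ≈ 100×(78 − 218)/(0 − 218) = -14000/-218 = 64.22.
p = 64 reproduces all three channels after rounding.

64%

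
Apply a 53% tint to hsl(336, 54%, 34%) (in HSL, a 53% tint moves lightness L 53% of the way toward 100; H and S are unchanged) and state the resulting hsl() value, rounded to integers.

L moves 53% from 34 toward 100: 34 + 34.98 = 68.98 → 69.
H and S are unchanged.

hsl(336, 54%, 69%)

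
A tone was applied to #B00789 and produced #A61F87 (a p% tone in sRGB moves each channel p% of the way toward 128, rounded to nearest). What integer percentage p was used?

#B00789 is rgb(176, 7, 137); #A61F87 is rgb(166, 31, 135).
On the G channel (widest range): 31 ≈ 7 + (p/100)(128 − 7), so p ≈ 100×(31 − 7)/(128 − 7) = 2400/121 = 19.83.
p = 20 reproduces all three channels after rounding.

20%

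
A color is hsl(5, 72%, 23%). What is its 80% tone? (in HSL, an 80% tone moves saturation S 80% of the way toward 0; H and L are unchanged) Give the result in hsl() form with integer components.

hsl(5, 14%, 23%)

S moves 80% from 72 toward 0: 72 − 57.6 = 14.4 → 14.
H and L are unchanged.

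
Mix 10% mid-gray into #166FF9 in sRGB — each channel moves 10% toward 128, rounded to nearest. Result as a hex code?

#166FF9 is rgb(22, 111, 249).
A 10% tone moves each channel 10% toward 128:
  R: 22 + 10.6 = 32.6 → 33
  G: 111 + 1.7 = 112.7 → 113
  B: 249 − 12.1 = 236.9 → 237
rgb(33, 113, 237) = #2171ED.

#2171ED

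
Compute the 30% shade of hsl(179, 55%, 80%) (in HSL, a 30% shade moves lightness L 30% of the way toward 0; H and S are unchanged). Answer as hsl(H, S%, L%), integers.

hsl(179, 55%, 56%)

L moves 30% from 80 toward 0: 80 − 24 = 56 → 56.
H and S are unchanged.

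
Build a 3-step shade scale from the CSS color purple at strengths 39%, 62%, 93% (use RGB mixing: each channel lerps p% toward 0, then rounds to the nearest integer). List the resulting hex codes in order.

#4e004e, #310031, #090009

CSS purple is rgb(128, 0, 128).
39%: (128 − 49.92 = 78.08→78, 0→0, 128 − 49.92 = 78.08→78) → #4e004e
62%: (128 − 79.36 = 48.64→49, 0→0, 128 − 79.36 = 48.64→49) → #310031
93%: (128 − 119.04 = 8.96→9, 0→0, 128 − 119.04 = 8.96→9) → #090009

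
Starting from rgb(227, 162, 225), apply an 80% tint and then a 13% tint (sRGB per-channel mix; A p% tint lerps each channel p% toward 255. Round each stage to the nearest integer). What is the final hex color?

Per channel, c → c + 0.8(255 − c):
  R: 227 + 22.4 = 249.4 → 249
  G: 162 + 0.8×(255−162) = 162 + 74.4 = 236.4 → 236
  B: 225 + 0.8×(255−225) = 225 + 24 = 249 → 249
After the tint: rgb(249, 236, 249) = #F9ECF9.
A 13% tint moves each channel 13% toward 255:
  R: 249 + 0.13×(255−249) = 249 + 0.78 = 249.78 → 250
  G: 236 + 2.47 = 238.47 → 238
  B: 249 + 0.78 = 249.78 → 250
rgb(250, 238, 250) = #FAEEFA.

#FAEEFA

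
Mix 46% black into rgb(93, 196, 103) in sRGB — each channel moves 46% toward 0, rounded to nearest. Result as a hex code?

Lerp each channel 46% toward 0:
  R: 93 + 0.46×(0−93) = 93 − 42.78 = 50.22 → 50
  G: 196 + 0.46×(0−196) = 196 − 90.16 = 105.84 → 106
  B: 103 + 0.46×(0−103) = 103 − 47.38 = 55.62 → 56
rgb(50, 106, 56) = #326A38.

#326A38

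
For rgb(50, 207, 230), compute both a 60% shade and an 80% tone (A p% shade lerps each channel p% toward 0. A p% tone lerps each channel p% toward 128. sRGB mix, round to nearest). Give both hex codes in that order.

60% shade:
  R: 50 + 0.6×(0−50) = 50 − 30 = 20 → 20
  G: 207 + 0.6×(0−207) = 207 − 124.2 = 82.8 → 83
  B: 230 + 0.6×(0−230) = 230 − 138 = 92 → 92
  → #14535C
80% tone:
  R: 50 + 62.4 = 112.4 → 112
  G: 207 + 0.8×(128−207) = 207 − 63.2 = 143.8 → 144
  B: 230 − 81.6 = 148.4 → 148
  → #709094

#14535C, #709094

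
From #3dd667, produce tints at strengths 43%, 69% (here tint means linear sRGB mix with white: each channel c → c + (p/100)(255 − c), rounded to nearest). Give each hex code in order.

#90e8a8, #c3f2d0

#3dd667 is rgb(61, 214, 103).
43%: (61 + 83.42 = 144.42→144, 214 + 17.63 = 231.63→232, 103 + 65.36 = 168.36→168) → #90e8a8
69%: (61 + 133.86 = 194.86→195, 214 + 28.29 = 242.29→242, 103 + 104.88 = 207.88→208) → #c3f2d0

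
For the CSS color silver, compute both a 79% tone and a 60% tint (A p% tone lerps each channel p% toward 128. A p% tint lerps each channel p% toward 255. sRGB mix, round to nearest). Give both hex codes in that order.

CSS silver is rgb(192, 192, 192).
79% tone:
  R: 192 − 50.56 = 141.44 → 141
  G: 192 + 0.79×(128−192) = 192 − 50.56 = 141.44 → 141
  B: 192 + 0.79×(128−192) = 192 − 50.56 = 141.44 → 141
  → #8d8d8d
60% tint:
  R: 192 + 0.6×(255−192) = 192 + 37.8 = 229.8 → 230
  G: 192 + 0.6×(255−192) = 192 + 37.8 = 229.8 → 230
  B: 192 + 0.6×(255−192) = 192 + 37.8 = 229.8 → 230
  → #e6e6e6

#8d8d8d, #e6e6e6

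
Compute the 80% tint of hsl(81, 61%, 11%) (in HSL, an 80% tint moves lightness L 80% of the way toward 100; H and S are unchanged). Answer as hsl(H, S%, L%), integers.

L moves 80% from 11 toward 100: 11 + 71.2 = 82.2 → 82.
H and S are unchanged.

hsl(81, 61%, 82%)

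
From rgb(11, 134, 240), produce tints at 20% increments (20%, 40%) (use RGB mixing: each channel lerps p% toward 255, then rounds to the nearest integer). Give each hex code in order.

#3C9EF3, #6DB6F6

20%: (11 + 48.8 = 59.8→60, 134 + 24.2 = 158.2→158, 240 + 3 = 243→243) → #3C9EF3
40%: (11 + 97.6 = 108.6→109, 134 + 48.4 = 182.4→182, 240 + 6 = 246→246) → #6DB6F6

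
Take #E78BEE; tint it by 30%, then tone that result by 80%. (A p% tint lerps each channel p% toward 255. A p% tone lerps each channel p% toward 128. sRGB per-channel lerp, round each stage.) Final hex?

#968997

#E78BEE is rgb(231, 139, 238).
Lerp each channel 30% toward 255:
  R: 231 + 0.3×(255−231) = 231 + 7.2 = 238.2 → 238
  G: 139 + 34.8 = 173.8 → 174
  B: 238 + 0.3×(255−238) = 238 + 5.1 = 243.1 → 243
After the tint: rgb(238, 174, 243) = #EEAEF3.
Lerp each channel 80% toward 128:
  R: 238 − 88 = 150 → 150
  G: 174 − 36.8 = 137.2 → 137
  B: 243 + 0.8×(128−243) = 243 − 92 = 151 → 151
rgb(150, 137, 151) = #968997.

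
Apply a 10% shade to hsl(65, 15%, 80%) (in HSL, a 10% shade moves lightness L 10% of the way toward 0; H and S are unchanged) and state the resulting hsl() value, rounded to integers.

L moves 10% from 80 toward 0: 80 − 8 = 72 → 72.
H and S are unchanged.

hsl(65, 15%, 72%)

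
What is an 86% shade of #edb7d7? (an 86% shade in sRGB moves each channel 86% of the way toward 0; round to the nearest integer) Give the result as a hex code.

#edb7d7 is rgb(237, 183, 215).
Per channel, c → c + 0.86(0 − c):
  R: 237 + 0.86×(0−237) = 237 − 203.82 = 33.18 → 33
  G: 183 + 0.86×(0−183) = 183 − 157.38 = 25.62 → 26
  B: 215 − 184.9 = 30.1 → 30
rgb(33, 26, 30) = #211a1e.

#211a1e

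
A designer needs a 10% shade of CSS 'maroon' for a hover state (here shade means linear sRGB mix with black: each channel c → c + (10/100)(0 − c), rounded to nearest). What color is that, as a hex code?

#730000

CSS maroon is rgb(128, 0, 0).
A 10% shade moves each channel 10% toward 0:
  R: 128 + 0.1×(0−128) = 128 − 12.8 = 115.2 → 115
  G: 0 + 0.1×(0−0) = 0 + 0 = 0 → 0
  B: 0 + 0.1×(0−0) = 0 + 0 = 0 → 0
rgb(115, 0, 0) = #730000.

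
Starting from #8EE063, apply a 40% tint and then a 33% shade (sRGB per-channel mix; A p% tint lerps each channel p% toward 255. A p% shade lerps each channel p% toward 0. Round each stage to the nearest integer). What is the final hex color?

#8EE063 is rgb(142, 224, 99).
A 40% tint moves each channel 40% toward 255:
  R: 142 + 0.4×(255−142) = 142 + 45.2 = 187.2 → 187
  G: 224 + 0.4×(255−224) = 224 + 12.4 = 236.4 → 236
  B: 99 + 62.4 = 161.4 → 161
After the tint: rgb(187, 236, 161) = #BBECA1.
A 33% shade moves each channel 33% toward 0:
  R: 187 − 61.71 = 125.29 → 125
  G: 236 + 0.33×(0−236) = 236 − 77.88 = 158.12 → 158
  B: 161 + 0.33×(0−161) = 161 − 53.13 = 107.87 → 108
rgb(125, 158, 108) = #7D9E6C.

#7D9E6C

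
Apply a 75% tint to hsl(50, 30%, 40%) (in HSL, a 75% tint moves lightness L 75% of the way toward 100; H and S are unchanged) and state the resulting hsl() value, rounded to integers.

hsl(50, 30%, 85%)

L moves 75% from 40 toward 100: 40 + 45 = 85 → 85.
H and S are unchanged.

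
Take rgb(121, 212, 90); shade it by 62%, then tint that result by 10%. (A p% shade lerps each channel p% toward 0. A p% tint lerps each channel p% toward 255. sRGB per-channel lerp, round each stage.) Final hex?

Lerp each channel 62% toward 0:
  R: 121 − 75.02 = 45.98 → 46
  G: 212 − 131.44 = 80.56 → 81
  B: 90 + 0.62×(0−90) = 90 − 55.8 = 34.2 → 34
After the shade: rgb(46, 81, 34) = #2e5122.
Lerp each channel 10% toward 255:
  R: 46 + 0.1×(255−46) = 46 + 20.9 = 66.9 → 67
  G: 81 + 0.1×(255−81) = 81 + 17.4 = 98.4 → 98
  B: 34 + 0.1×(255−34) = 34 + 22.1 = 56.1 → 56
rgb(67, 98, 56) = #436238.

#436238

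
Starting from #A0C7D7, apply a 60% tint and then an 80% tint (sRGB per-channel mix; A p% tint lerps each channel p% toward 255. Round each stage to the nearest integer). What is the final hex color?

#F7FBFC

#A0C7D7 is rgb(160, 199, 215).
Per channel, c → c + 0.6(255 − c):
  R: 160 + 57 = 217 → 217
  G: 199 + 0.6×(255−199) = 199 + 33.6 = 232.6 → 233
  B: 215 + 0.6×(255−215) = 215 + 24 = 239 → 239
After the tint: rgb(217, 233, 239) = #D9E9EF.
Per channel, c → c + 0.8(255 − c):
  R: 217 + 30.4 = 247.4 → 247
  G: 233 + 0.8×(255−233) = 233 + 17.6 = 250.6 → 251
  B: 239 + 12.8 = 251.8 → 252
rgb(247, 251, 252) = #F7FBFC.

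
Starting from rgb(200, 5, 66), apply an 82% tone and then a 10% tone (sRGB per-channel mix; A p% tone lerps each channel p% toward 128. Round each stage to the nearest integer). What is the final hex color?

#8C6C76

Per channel, c → c + 0.82(128 − c):
  R: 200 − 59.04 = 140.96 → 141
  G: 5 + 100.86 = 105.86 → 106
  B: 66 + 0.82×(128−66) = 66 + 50.84 = 116.84 → 117
After the tone: rgb(141, 106, 117) = #8D6A75.
A 10% tone moves each channel 10% toward 128:
  R: 141 + 0.1×(128−141) = 141 − 1.3 = 139.7 → 140
  G: 106 + 0.1×(128−106) = 106 + 2.2 = 108.2 → 108
  B: 117 + 1.1 = 118.1 → 118
rgb(140, 108, 118) = #8C6C76.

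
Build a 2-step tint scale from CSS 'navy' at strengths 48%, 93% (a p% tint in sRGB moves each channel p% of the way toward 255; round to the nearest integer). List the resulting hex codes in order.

#7A7ABD, #EDEDF6

CSS navy is rgb(0, 0, 128).
48%: (0 + 122.4 = 122.4→122, 0 + 122.4 = 122.4→122, 128 + 60.96 = 188.96→189) → #7A7ABD
93%: (0 + 237.15 = 237.15→237, 0 + 237.15 = 237.15→237, 128 + 118.11 = 246.11→246) → #EDEDF6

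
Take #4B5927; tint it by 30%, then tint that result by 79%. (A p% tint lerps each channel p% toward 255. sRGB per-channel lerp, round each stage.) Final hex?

#E5E7DF

#4B5927 is rgb(75, 89, 39).
Per channel, c → c + 0.3(255 − c):
  R: 75 + 54 = 129 → 129
  G: 89 + 0.3×(255−89) = 89 + 49.8 = 138.8 → 139
  B: 39 + 64.8 = 103.8 → 104
After the tint: rgb(129, 139, 104) = #818B68.
A 79% tint moves each channel 79% toward 255:
  R: 129 + 0.79×(255−129) = 129 + 99.54 = 228.54 → 229
  G: 139 + 91.64 = 230.64 → 231
  B: 104 + 119.29 = 223.29 → 223
rgb(229, 231, 223) = #E5E7DF.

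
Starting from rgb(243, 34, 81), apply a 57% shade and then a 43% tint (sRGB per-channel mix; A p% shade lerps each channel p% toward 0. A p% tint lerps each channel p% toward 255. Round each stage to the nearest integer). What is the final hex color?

#A97682

Per channel, c → c + 0.57(0 − c):
  R: 243 + 0.57×(0−243) = 243 − 138.51 = 104.49 → 104
  G: 34 − 19.38 = 14.62 → 15
  B: 81 + 0.57×(0−81) = 81 − 46.17 = 34.83 → 35
After the shade: rgb(104, 15, 35) = #680F23.
A 43% tint moves each channel 43% toward 255:
  R: 104 + 0.43×(255−104) = 104 + 64.93 = 168.93 → 169
  G: 15 + 103.2 = 118.2 → 118
  B: 35 + 0.43×(255−35) = 35 + 94.6 = 129.6 → 130
rgb(169, 118, 130) = #A97682.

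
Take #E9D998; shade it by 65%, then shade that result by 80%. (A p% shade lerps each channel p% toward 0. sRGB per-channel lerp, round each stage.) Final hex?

#100F0B

#E9D998 is rgb(233, 217, 152).
Lerp each channel 65% toward 0:
  R: 233 + 0.65×(0−233) = 233 − 151.45 = 81.55 → 82
  G: 217 + 0.65×(0−217) = 217 − 141.05 = 75.95 → 76
  B: 152 − 98.8 = 53.2 → 53
After the shade: rgb(82, 76, 53) = #524C35.
An 80% shade moves each channel 80% toward 0:
  R: 82 + 0.8×(0−82) = 82 − 65.6 = 16.4 → 16
  G: 76 − 60.8 = 15.2 → 15
  B: 53 + 0.8×(0−53) = 53 − 42.4 = 10.6 → 11
rgb(16, 15, 11) = #100F0B.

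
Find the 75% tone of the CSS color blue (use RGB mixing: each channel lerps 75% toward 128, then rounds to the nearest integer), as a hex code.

CSS blue is rgb(0, 0, 255).
Lerp each channel 75% toward 128:
  R: 0 + 0.75×(128−0) = 0 + 96 = 96 → 96
  G: 0 + 96 = 96 → 96
  B: 255 − 95.25 = 159.75 → 160
rgb(96, 96, 160) = #6060A0.

#6060A0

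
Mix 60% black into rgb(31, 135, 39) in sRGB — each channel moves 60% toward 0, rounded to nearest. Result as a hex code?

A 60% shade moves each channel 60% toward 0:
  R: 31 − 18.6 = 12.4 → 12
  G: 135 + 0.6×(0−135) = 135 − 81 = 54 → 54
  B: 39 + 0.6×(0−39) = 39 − 23.4 = 15.6 → 16
rgb(12, 54, 16) = #0C3610.

#0C3610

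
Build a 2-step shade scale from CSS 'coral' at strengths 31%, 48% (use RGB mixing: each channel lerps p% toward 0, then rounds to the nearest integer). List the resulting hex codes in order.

#B05837, #85422A

CSS coral is rgb(255, 127, 80).
31%: (255 − 79.05 = 175.95→176, 127 − 39.37 = 87.63→88, 80 − 24.8 = 55.2→55) → #B05837
48%: (255 − 122.4 = 132.6→133, 127 − 60.96 = 66.04→66, 80 − 38.4 = 41.6→42) → #85422A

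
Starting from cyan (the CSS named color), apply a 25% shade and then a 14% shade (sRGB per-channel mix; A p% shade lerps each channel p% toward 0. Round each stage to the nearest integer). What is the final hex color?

CSS cyan is rgb(0, 255, 255).
Per channel, c → c + 0.25(0 − c):
  R: 0 + 0 = 0 → 0
  G: 255 + 0.25×(0−255) = 255 − 63.75 = 191.25 → 191
  B: 255 + 0.25×(0−255) = 255 − 63.75 = 191.25 → 191
After the shade: rgb(0, 191, 191) = #00BFBF.
Per channel, c → c + 0.14(0 − c):
  R: 0 + 0 = 0 → 0
  G: 191 − 26.74 = 164.26 → 164
  B: 191 − 26.74 = 164.26 → 164
rgb(0, 164, 164) = #00A4A4.

#00A4A4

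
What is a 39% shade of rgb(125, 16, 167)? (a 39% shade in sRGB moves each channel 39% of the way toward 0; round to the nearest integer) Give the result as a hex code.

#4c0a66

Lerp each channel 39% toward 0:
  R: 125 + 0.39×(0−125) = 125 − 48.75 = 76.25 → 76
  G: 16 − 6.24 = 9.76 → 10
  B: 167 − 65.13 = 101.87 → 102
rgb(76, 10, 102) = #4c0a66.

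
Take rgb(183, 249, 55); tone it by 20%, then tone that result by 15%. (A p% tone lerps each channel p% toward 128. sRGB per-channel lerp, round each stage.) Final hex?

Per channel, c → c + 0.2(128 − c):
  R: 183 − 11 = 172 → 172
  G: 249 + 0.2×(128−249) = 249 − 24.2 = 224.8 → 225
  B: 55 + 14.6 = 69.6 → 70
After the tone: rgb(172, 225, 70) = #ace146.
A 15% tone moves each channel 15% toward 128:
  R: 172 − 6.6 = 165.4 → 165
  G: 225 + 0.15×(128−225) = 225 − 14.55 = 210.45 → 210
  B: 70 + 0.15×(128−70) = 70 + 8.7 = 78.7 → 79
rgb(165, 210, 79) = #a5d24f.

#a5d24f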